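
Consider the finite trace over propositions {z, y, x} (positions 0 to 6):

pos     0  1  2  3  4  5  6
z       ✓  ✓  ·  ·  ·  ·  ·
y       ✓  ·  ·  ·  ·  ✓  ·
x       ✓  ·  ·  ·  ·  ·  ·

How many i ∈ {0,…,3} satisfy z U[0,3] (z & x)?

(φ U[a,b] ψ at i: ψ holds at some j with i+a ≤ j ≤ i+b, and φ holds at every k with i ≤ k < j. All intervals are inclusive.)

1

Evaluate at each i in [0,3]:
  i=0: ✓ (rhs at j=0)
  i=1: ✗ (no rhs in [1,4])
  i=2: ✗ (no rhs in [2,5])
  i=3: ✗ (no rhs in [3,6])
Positions where it holds: {0} → 1.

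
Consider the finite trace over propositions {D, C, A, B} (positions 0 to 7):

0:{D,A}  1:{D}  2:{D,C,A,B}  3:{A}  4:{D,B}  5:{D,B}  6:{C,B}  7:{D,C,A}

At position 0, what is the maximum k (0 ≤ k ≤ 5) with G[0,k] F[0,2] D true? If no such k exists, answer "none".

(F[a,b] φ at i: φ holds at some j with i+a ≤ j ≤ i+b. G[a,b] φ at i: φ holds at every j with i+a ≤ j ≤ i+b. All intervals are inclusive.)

5

F[0,2] D must hold from j=0 onward; find where it first fails.
  j=0: holds
  j=1: holds
  j=2: holds
  j=3: holds
  j=4: holds
  j=5: holds
Holds through j=5; largest k = 5.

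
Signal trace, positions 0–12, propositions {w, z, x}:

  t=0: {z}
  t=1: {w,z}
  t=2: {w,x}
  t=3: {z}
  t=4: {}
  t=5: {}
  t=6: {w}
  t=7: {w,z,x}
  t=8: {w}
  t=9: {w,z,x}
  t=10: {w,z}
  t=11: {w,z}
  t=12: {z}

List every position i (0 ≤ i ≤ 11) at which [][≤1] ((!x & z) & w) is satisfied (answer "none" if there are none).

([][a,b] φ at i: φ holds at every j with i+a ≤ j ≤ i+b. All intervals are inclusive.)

10

Evaluate at each i in [0,11]:
  i=0: ✗ (fails at j=0)
  i=1: ✗ (fails at j=2)
  i=2: ✗ (fails at j=2)
  i=3: ✗ (fails at j=3)
  i=4: ✗ (fails at j=4)
  i=5: ✗ (fails at j=5)
  i=6: ✗ (fails at j=6)
  i=7: ✗ (fails at j=7)
  i=8: ✗ (fails at j=8)
  i=9: ✗ (fails at j=9)
  i=10: ✓ (all of [10,11])
  i=11: ✗ (fails at j=12)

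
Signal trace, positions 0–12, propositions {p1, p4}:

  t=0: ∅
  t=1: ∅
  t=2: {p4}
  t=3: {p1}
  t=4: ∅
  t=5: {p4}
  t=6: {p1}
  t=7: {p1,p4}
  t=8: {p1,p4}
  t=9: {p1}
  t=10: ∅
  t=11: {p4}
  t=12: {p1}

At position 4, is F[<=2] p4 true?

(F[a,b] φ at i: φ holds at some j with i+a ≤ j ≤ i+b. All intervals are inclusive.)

Check p4 at each j in [4,6]:
  j=4: false
  j=5: true
  j=6: false
Found at j=5 → formula holds.

Yes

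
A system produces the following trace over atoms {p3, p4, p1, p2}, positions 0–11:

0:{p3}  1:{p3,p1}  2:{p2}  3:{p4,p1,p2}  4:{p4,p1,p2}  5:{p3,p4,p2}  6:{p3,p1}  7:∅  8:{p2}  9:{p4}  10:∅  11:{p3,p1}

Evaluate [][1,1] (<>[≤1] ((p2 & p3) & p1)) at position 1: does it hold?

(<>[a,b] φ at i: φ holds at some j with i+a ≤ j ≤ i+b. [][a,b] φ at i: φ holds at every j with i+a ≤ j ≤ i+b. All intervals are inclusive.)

Check <>[≤1] ((p2 & p3) & p1) at every j in [2,2]:
  j=2: fails (none in [2,3])
Fails at j=2 → formula fails.

False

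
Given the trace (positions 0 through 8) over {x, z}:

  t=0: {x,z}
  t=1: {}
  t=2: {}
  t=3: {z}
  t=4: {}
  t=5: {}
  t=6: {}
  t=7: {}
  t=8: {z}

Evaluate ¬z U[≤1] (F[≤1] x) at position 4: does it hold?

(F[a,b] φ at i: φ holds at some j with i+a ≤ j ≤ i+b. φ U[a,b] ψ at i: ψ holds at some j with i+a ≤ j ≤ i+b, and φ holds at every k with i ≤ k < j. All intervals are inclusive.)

False

Need some j in [4,5] with F[≤1] x, and ¬z at every k in [4,j-1].
  j=4: F[≤1] x — fails (none in [4,5]).
  j=5: F[≤1] x — fails (none in [5,6]).
No j in the window works → until fails.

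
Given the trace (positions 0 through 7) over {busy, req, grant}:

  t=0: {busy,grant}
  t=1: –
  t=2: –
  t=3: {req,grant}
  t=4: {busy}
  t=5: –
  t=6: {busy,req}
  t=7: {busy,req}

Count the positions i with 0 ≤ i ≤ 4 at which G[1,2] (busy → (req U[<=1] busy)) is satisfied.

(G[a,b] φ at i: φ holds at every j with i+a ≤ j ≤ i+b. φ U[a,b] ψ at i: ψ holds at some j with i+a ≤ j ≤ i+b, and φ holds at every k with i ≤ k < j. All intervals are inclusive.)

Evaluate at each i in [0,4]:
  i=0: ✓ (all of [1,2])
  i=1: ✓ (all of [2,3])
  i=2: ✓ (all of [3,4])
  i=3: ✓ (all of [4,5])
  i=4: ✓ (all of [5,6])
Positions where it holds: {0, 1, 2, 3, 4} → 5.

5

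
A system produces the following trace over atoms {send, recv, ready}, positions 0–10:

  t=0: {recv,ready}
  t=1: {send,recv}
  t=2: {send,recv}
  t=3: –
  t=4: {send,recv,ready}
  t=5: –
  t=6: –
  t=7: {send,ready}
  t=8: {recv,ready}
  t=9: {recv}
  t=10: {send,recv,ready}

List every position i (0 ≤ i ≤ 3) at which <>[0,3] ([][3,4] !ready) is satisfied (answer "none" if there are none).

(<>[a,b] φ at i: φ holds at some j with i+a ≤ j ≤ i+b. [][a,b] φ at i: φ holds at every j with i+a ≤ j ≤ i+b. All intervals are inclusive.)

Evaluate at each i in [0,3]:
  i=0: ✓ (witness j=2)
  i=1: ✓ (witness j=2)
  i=2: ✓ (witness j=2)
  i=3: ✗ (none in [3,6])

0, 1, 2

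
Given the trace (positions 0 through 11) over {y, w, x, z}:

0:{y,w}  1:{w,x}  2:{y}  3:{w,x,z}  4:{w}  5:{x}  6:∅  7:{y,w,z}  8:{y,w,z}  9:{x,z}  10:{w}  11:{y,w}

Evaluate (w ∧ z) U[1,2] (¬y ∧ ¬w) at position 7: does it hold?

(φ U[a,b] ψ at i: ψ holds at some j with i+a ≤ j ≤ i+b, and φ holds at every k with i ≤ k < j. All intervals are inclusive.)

Yes

Need some j in [8,9] with (¬y ∧ ¬w), and (w ∧ z) at every k in [7,j-1].
  j=8: (¬y ∧ ¬w) false.
  j=9: (¬y ∧ ¬w) holds; (w ∧ z) holds at every k in [7,8] → satisfied.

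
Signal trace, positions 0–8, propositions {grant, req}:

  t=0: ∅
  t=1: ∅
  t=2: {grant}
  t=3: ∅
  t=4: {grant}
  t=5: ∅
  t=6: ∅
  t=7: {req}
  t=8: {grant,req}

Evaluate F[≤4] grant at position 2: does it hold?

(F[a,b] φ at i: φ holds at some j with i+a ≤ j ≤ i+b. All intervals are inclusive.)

Holds

Check grant at each j in [2,6]:
  j=2: true
  j=3: false
  j=4: true
  j=5: false
  j=6: false
Found at j=2 → formula holds.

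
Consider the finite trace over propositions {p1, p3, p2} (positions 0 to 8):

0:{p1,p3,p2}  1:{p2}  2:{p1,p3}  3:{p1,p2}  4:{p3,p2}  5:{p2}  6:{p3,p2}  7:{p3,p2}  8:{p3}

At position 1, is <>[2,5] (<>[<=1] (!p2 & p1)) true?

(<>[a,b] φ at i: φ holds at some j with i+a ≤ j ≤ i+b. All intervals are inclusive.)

Does not hold

Check <>[<=1] (!p2 & p1) at each j in [3,6]:
  j=3: fails (none in [3,4])
  j=4: fails (none in [4,5])
  j=5: fails (none in [5,6])
  j=6: fails (none in [6,7])
No position in the window satisfies it → formula fails.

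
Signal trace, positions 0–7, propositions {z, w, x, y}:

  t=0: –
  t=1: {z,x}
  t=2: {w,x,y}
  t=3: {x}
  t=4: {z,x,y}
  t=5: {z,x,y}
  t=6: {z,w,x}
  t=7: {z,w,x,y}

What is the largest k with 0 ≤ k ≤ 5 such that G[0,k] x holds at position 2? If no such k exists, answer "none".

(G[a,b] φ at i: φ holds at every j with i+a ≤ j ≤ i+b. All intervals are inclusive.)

5

x must hold from j=2 onward; find where it first fails.
  j=2: holds
  j=3: holds
  j=4: holds
  j=5: holds
  j=6: holds
  j=7: holds
Holds through j=7; largest k = 5.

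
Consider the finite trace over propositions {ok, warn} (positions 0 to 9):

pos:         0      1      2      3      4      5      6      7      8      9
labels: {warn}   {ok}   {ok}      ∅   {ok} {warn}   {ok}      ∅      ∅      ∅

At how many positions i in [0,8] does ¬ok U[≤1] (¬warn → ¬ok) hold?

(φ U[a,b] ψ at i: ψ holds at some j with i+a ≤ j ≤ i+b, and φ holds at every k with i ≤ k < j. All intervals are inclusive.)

5

Evaluate at each i in [0,8]:
  i=0: ✓ (rhs at j=0)
  i=1: ✗ (no rhs in [1,2])
  i=2: ✗ (lhs fails at k=2 before rhs at j=3)
  i=3: ✓ (rhs at j=3)
  i=4: ✗ (lhs fails at k=4 before rhs at j=5)
  i=5: ✓ (rhs at j=5)
  i=6: ✗ (lhs fails at k=6 before rhs at j=7)
  i=7: ✓ (rhs at j=7)
  i=8: ✓ (rhs at j=8)
Positions where it holds: {0, 3, 5, 7, 8} → 5.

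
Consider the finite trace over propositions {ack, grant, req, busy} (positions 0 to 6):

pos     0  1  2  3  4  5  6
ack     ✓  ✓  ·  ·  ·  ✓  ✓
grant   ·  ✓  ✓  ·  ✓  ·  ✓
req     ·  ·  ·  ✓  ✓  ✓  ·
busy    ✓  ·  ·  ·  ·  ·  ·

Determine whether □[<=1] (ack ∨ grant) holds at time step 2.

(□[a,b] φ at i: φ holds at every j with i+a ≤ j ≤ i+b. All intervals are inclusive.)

Does not hold

Check (ack ∨ grant) at every j in [2,3]:
  j=2: true
  j=3: false
Fails at j=3 → formula fails.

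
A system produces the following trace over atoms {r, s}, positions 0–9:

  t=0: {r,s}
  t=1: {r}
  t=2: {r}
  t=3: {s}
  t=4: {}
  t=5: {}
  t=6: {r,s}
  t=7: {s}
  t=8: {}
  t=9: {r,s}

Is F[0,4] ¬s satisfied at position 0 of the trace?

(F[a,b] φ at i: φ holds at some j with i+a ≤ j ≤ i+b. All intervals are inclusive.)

Check ¬s at each j in [0,4]:
  j=0: false
  j=1: true
  j=2: true
  j=3: false
  j=4: true
Found at j=1 → formula holds.

Holds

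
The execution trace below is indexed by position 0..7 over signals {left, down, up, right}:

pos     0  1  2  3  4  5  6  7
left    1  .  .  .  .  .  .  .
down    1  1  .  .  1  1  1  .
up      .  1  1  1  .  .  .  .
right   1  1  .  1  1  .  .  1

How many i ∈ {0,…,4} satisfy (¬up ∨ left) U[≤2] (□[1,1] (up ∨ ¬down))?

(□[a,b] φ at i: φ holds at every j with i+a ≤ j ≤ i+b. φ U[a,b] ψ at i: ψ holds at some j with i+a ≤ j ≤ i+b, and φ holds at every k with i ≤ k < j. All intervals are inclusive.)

4

Evaluate at each i in [0,4]:
  i=0: ✓ (rhs at j=0)
  i=1: ✓ (rhs at j=1)
  i=2: ✓ (rhs at j=2)
  i=3: ✗ (no rhs in [3,5])
  i=4: ✓ (rhs at j=6; lhs holds on [4,5])
Positions where it holds: {0, 1, 2, 4} → 4.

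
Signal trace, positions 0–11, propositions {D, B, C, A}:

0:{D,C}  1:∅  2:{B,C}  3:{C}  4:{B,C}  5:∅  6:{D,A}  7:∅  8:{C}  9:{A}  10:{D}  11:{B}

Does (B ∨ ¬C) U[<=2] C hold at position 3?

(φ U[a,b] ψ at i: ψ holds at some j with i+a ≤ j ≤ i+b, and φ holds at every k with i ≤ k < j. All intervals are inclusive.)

Yes

Need some j in [3,5] with C, and (B ∨ ¬C) at every k in [3,j-1].
  j=3: C holds; no prefix to check → satisfied.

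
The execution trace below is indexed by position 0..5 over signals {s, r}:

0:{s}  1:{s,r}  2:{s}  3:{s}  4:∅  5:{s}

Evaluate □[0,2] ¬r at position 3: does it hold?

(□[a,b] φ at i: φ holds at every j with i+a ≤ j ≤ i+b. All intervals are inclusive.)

Check ¬r at every j in [3,5]:
  j=3: true
  j=4: true
  j=5: true
All positions satisfy it → formula holds.

True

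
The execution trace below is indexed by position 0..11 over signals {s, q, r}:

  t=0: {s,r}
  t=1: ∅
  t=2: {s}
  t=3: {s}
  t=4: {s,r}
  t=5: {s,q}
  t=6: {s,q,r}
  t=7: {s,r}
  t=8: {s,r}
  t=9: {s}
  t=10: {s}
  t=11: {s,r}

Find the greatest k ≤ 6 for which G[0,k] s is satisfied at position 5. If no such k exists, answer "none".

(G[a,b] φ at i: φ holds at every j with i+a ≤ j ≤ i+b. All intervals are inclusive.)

6

s must hold from j=5 onward; find where it first fails.
  j=5: holds
  j=6: holds
  j=7: holds
  j=8: holds
  j=9: holds
  j=10: holds
  j=11: holds
Holds through j=11; largest k = 6.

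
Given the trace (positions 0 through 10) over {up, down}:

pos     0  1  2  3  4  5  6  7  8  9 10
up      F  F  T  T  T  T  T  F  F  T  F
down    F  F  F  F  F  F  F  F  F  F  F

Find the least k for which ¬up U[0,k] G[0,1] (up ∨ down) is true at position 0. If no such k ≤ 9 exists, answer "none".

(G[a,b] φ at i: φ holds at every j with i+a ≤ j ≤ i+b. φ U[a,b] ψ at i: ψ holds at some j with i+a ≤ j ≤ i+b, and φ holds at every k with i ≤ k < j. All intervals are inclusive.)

Need earliest j ≥ 0 with G[0,1] (up ∨ down), and ¬up at every k in [0,j-1].
  j=0: rhs fails.
  j=1: rhs fails.
  j=2: rhs holds; lhs holds on [0,1]. k = 2.

2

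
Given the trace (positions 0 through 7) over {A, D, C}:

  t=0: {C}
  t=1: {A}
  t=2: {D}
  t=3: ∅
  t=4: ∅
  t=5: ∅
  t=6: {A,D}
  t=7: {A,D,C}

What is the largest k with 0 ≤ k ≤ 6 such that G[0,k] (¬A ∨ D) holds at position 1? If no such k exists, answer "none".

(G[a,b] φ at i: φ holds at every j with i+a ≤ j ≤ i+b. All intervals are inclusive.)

none

(¬A ∨ D) must hold from j=1 onward; find where it first fails.
  j=1: fails → no k works.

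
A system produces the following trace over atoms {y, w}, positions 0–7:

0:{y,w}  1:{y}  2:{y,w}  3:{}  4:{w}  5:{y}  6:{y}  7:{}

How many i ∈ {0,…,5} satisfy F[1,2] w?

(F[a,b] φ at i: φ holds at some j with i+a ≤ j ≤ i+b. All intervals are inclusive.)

Evaluate at each i in [0,5]:
  i=0: ✓ (witness j=2)
  i=1: ✓ (witness j=2)
  i=2: ✓ (witness j=4)
  i=3: ✓ (witness j=4)
  i=4: ✗ (none in [5,6])
  i=5: ✗ (none in [6,7])
Positions where it holds: {0, 1, 2, 3} → 4.

4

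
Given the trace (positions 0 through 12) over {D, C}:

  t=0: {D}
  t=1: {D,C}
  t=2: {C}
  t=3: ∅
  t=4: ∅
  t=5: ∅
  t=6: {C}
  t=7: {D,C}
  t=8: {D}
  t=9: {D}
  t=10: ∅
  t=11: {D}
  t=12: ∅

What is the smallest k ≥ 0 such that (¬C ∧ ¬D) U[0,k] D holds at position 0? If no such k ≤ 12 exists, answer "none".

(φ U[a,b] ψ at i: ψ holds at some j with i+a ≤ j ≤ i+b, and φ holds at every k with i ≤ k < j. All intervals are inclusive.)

Need earliest j ≥ 0 with D, and (¬C ∧ ¬D) at every k in [0,j-1].
  j=0: rhs holds (empty prefix). k = 0.

0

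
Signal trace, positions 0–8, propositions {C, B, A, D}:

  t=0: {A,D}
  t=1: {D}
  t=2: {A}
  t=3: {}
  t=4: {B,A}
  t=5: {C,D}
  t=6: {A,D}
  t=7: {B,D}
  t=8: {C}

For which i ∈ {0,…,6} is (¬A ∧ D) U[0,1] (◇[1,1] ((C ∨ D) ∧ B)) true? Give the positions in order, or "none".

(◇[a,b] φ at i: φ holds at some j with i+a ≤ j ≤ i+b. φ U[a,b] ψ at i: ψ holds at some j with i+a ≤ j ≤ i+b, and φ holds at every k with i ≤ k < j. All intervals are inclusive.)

5, 6

Evaluate at each i in [0,6]:
  i=0: ✗ (no rhs in [0,1])
  i=1: ✗ (no rhs in [1,2])
  i=2: ✗ (no rhs in [2,3])
  i=3: ✗ (no rhs in [3,4])
  i=4: ✗ (no rhs in [4,5])
  i=5: ✓ (rhs at j=6; lhs holds on [5,5])
  i=6: ✓ (rhs at j=6)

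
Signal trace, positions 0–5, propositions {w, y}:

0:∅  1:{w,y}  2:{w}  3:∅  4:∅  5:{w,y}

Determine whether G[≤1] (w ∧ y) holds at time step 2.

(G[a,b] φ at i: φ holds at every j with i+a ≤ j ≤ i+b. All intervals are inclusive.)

Check (w ∧ y) at every j in [2,3]:
  j=2: false
  j=3: false
Fails at j=2 → formula fails.

False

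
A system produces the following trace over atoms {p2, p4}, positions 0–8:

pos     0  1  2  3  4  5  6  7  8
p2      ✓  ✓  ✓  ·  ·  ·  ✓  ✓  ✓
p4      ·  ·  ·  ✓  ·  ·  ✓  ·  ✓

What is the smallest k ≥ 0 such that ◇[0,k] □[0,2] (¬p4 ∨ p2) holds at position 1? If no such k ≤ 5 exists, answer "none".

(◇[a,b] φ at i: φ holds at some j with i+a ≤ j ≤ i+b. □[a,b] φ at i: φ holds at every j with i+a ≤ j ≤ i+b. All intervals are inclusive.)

Scan j = 1,2,… for □[0,2] (¬p4 ∨ p2):
  j=1: fails
  j=2: fails
  j=3: fails
  j=4: holds
First hit at j=4, so smallest k = 4-1 = 3.

3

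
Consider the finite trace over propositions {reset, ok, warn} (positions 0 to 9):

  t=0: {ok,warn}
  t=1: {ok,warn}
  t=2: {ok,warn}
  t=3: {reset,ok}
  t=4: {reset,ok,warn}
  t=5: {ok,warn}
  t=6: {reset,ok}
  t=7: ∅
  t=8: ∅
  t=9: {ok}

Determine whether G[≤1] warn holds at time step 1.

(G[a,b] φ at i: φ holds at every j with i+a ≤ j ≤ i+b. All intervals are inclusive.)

True

Check warn at every j in [1,2]:
  j=1: true
  j=2: true
All positions satisfy it → formula holds.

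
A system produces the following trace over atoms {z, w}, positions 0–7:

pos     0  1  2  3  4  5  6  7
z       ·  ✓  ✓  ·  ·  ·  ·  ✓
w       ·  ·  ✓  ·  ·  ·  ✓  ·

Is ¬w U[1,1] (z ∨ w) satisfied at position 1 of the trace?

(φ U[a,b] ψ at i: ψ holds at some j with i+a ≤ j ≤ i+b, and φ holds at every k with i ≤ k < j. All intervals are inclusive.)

True

Need some j in [2,2] with (z ∨ w), and ¬w at every k in [1,j-1].
  j=2: (z ∨ w) holds; ¬w holds at every k in [1,1] → satisfied.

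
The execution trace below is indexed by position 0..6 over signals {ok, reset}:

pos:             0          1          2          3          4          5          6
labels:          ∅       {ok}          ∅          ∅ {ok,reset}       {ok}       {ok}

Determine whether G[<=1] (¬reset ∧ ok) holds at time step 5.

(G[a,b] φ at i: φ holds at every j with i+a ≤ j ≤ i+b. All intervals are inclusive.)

Check (¬reset ∧ ok) at every j in [5,6]:
  j=5: true
  j=6: true
All positions satisfy it → formula holds.

Holds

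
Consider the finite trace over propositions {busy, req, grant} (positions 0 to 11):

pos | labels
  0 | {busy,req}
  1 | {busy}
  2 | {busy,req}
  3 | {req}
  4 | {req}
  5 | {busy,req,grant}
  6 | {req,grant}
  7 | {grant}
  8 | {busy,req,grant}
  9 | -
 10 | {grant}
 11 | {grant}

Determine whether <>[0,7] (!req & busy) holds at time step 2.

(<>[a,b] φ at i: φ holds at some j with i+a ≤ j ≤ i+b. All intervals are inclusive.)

Does not hold

Check (!req & busy) at each j in [2,9]:
  j=2: false
  j=3: false
  j=4: false
  j=5: false
  j=6: false
  j=7: false
  j=8: false
  j=9: false
No position in the window satisfies it → formula fails.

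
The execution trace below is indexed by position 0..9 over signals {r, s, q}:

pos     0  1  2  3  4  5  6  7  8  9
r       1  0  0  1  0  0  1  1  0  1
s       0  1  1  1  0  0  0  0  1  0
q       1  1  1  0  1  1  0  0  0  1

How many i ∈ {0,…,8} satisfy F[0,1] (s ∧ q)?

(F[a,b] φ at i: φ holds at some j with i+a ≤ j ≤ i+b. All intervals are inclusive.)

Evaluate at each i in [0,8]:
  i=0: ✓ (witness j=1)
  i=1: ✓ (witness j=1)
  i=2: ✓ (witness j=2)
  i=3: ✗ (none in [3,4])
  i=4: ✗ (none in [4,5])
  i=5: ✗ (none in [5,6])
  i=6: ✗ (none in [6,7])
  i=7: ✗ (none in [7,8])
  i=8: ✗ (none in [8,9])
Positions where it holds: {0, 1, 2} → 3.

3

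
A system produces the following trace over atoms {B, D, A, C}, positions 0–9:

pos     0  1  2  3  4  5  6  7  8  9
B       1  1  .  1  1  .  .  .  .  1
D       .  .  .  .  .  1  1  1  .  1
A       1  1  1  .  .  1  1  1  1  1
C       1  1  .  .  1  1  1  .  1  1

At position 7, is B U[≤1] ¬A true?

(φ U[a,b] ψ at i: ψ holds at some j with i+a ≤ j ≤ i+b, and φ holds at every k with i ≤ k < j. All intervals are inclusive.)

Need some j in [7,8] with ¬A, and B at every k in [7,j-1].
  j=7: ¬A false.
  j=8: ¬A false.
No j in the window works → until fails.

Does not hold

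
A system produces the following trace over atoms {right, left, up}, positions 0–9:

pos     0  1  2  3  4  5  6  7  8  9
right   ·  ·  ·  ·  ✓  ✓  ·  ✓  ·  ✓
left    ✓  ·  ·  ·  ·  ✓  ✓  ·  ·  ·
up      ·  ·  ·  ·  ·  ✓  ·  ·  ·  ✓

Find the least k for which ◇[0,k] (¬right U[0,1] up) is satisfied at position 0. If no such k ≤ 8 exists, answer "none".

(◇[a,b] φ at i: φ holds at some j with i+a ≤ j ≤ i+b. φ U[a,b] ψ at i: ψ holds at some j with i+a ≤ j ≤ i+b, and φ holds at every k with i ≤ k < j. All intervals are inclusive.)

5

Scan j = 0,1,… for (¬right U[0,1] up):
  j=0: fails
  j=1: fails
  j=2: fails
  j=3: fails
  j=4: fails
  j=5: holds
First hit at j=5, so smallest k = 5-0 = 5.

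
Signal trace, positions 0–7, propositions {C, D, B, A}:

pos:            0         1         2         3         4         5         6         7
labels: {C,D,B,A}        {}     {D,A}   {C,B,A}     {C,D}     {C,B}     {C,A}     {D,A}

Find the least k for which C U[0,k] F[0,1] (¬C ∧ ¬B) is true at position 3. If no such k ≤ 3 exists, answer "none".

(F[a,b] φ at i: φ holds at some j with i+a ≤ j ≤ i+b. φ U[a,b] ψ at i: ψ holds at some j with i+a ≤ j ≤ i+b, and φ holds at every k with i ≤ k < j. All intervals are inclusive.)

3

Need earliest j ≥ 3 with F[0,1] (¬C ∧ ¬B), and C at every k in [3,j-1].
  j=3: rhs fails.
  j=4: rhs fails.
  j=5: rhs fails.
  j=6: rhs holds; lhs holds on [3,5]. k = 3.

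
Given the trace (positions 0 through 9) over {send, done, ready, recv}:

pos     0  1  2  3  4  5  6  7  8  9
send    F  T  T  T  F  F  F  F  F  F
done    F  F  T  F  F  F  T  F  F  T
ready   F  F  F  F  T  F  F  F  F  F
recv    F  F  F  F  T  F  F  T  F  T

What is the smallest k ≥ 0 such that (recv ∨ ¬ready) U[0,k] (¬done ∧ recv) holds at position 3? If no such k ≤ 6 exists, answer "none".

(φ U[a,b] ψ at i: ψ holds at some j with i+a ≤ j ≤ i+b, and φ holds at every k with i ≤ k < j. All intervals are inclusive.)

1

Need earliest j ≥ 3 with (¬done ∧ recv), and (recv ∨ ¬ready) at every k in [3,j-1].
  j=3: rhs fails.
  j=4: rhs holds; lhs holds on [3,3]. k = 1.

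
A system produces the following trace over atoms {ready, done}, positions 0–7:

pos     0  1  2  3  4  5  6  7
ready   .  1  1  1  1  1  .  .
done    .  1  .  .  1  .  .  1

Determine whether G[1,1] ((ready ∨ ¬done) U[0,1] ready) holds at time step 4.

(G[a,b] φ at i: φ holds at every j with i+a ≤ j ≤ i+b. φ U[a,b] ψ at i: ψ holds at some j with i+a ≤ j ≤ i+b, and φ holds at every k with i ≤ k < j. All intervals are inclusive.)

Check ((ready ∨ ¬done) U[0,1] ready) at every j in [5,5]:
  j=5: holds
All positions satisfy it → formula holds.

Yes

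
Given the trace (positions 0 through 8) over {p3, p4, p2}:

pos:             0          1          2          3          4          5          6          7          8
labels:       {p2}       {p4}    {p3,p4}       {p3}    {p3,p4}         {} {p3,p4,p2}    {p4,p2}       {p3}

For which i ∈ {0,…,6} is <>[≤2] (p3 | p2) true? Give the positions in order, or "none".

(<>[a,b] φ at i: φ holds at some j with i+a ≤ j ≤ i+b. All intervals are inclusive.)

0, 1, 2, 3, 4, 5, 6

Evaluate at each i in [0,6]:
  i=0: ✓ (witness j=0)
  i=1: ✓ (witness j=2)
  i=2: ✓ (witness j=2)
  i=3: ✓ (witness j=3)
  i=4: ✓ (witness j=4)
  i=5: ✓ (witness j=6)
  i=6: ✓ (witness j=6)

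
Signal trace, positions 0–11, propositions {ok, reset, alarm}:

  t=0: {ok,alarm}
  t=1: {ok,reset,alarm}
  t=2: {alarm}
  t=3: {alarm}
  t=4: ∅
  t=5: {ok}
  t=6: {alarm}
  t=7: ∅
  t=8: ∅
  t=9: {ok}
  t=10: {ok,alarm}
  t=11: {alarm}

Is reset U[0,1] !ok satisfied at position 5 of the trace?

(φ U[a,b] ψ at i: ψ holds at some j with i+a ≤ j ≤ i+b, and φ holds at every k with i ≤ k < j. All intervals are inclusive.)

Does not hold

Need some j in [5,6] with !ok, and reset at every k in [5,j-1].
  j=5: !ok false.
  j=6: !ok holds, but reset fails at k=5 → not this j.
No j in the window works → until fails.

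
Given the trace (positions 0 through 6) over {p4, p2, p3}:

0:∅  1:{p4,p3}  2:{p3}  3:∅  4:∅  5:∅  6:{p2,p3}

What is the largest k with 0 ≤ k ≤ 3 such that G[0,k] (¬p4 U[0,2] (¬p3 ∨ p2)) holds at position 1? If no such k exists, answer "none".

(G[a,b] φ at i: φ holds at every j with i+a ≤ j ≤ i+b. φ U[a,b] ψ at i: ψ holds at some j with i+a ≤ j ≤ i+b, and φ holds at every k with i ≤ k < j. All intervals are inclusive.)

(¬p4 U[0,2] (¬p3 ∨ p2)) must hold from j=1 onward; find where it first fails.
  j=1: fails → no k works.

none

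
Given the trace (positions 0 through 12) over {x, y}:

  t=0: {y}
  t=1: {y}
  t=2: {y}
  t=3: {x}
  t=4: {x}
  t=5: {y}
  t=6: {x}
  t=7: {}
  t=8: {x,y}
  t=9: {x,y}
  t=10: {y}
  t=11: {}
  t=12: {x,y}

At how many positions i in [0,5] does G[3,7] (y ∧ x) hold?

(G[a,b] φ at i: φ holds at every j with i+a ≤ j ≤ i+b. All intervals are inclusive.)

0

Evaluate at each i in [0,5]:
  i=0: ✗ (fails at j=3)
  i=1: ✗ (fails at j=4)
  i=2: ✗ (fails at j=5)
  i=3: ✗ (fails at j=6)
  i=4: ✗ (fails at j=7)
  i=5: ✗ (fails at j=10)
Positions where it holds: {} → 0.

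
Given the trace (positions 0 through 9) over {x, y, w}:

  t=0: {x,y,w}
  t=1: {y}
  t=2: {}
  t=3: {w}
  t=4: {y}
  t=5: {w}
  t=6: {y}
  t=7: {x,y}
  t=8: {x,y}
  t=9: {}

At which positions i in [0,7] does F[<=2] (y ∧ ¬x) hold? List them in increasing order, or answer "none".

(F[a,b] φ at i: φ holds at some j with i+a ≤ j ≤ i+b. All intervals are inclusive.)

0, 1, 2, 3, 4, 5, 6

Evaluate at each i in [0,7]:
  i=0: ✓ (witness j=1)
  i=1: ✓ (witness j=1)
  i=2: ✓ (witness j=4)
  i=3: ✓ (witness j=4)
  i=4: ✓ (witness j=4)
  i=5: ✓ (witness j=6)
  i=6: ✓ (witness j=6)
  i=7: ✗ (none in [7,9])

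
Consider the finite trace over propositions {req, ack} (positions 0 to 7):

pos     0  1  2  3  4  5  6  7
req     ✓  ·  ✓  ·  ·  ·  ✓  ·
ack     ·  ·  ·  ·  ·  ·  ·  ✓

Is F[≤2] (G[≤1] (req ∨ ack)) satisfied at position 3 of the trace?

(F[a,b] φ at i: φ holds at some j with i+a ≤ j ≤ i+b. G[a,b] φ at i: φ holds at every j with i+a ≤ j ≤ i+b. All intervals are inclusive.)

Check G[≤1] (req ∨ ack) at each j in [3,5]:
  j=3: fails at 3
  j=4: fails at 4
  j=5: fails at 5
No position in the window satisfies it → formula fails.

False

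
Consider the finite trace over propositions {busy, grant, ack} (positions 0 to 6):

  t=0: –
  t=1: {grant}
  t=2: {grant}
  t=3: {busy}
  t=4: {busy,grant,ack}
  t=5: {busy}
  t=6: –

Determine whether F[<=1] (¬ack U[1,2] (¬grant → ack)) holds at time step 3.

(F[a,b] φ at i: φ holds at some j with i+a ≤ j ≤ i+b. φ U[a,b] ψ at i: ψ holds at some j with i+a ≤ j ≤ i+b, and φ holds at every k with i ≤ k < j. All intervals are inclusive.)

Holds

Check (¬ack U[1,2] (¬grant → ack)) at each j in [3,4]:
  j=3: holds
  j=4: fails
Found at j=3 → formula holds.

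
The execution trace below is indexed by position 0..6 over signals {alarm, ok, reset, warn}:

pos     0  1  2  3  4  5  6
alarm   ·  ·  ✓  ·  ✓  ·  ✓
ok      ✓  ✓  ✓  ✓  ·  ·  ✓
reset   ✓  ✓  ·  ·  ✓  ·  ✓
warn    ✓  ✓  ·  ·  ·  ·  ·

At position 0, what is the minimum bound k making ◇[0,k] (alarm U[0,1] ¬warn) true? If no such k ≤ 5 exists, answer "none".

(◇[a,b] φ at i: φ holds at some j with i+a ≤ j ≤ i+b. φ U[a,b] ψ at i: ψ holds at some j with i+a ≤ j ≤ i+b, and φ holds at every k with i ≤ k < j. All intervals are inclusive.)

2

Scan j = 0,1,… for (alarm U[0,1] ¬warn):
  j=0: fails
  j=1: fails
  j=2: holds
First hit at j=2, so smallest k = 2-0 = 2.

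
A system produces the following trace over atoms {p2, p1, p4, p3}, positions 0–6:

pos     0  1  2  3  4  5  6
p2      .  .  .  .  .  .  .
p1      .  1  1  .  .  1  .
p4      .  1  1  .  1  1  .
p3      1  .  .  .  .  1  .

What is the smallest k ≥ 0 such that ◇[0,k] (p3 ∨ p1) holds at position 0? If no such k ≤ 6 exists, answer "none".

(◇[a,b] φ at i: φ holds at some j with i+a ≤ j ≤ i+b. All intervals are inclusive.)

0

Scan j = 0,1,… for (p3 ∨ p1):
  j=0: holds
First hit at j=0, so smallest k = 0-0 = 0.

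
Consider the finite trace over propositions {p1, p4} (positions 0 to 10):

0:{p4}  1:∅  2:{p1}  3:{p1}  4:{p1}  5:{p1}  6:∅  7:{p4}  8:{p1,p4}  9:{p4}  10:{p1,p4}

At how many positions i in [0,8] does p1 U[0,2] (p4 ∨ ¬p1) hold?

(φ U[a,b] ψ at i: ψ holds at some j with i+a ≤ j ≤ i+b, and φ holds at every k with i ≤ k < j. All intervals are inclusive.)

Evaluate at each i in [0,8]:
  i=0: ✓ (rhs at j=0)
  i=1: ✓ (rhs at j=1)
  i=2: ✗ (no rhs in [2,4])
  i=3: ✗ (no rhs in [3,5])
  i=4: ✓ (rhs at j=6; lhs holds on [4,5])
  i=5: ✓ (rhs at j=6; lhs holds on [5,5])
  i=6: ✓ (rhs at j=6)
  i=7: ✓ (rhs at j=7)
  i=8: ✓ (rhs at j=8)
Positions where it holds: {0, 1, 4, 5, 6, 7, 8} → 7.

7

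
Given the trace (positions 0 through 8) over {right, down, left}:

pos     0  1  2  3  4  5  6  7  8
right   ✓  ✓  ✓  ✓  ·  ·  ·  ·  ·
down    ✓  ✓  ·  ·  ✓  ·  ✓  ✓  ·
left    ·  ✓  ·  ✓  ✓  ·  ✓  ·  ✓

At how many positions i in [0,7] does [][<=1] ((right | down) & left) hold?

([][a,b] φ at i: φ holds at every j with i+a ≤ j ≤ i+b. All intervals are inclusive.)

Evaluate at each i in [0,7]:
  i=0: ✗ (fails at j=0)
  i=1: ✗ (fails at j=2)
  i=2: ✗ (fails at j=2)
  i=3: ✓ (all of [3,4])
  i=4: ✗ (fails at j=5)
  i=5: ✗ (fails at j=5)
  i=6: ✗ (fails at j=7)
  i=7: ✗ (fails at j=7)
Positions where it holds: {3} → 1.

1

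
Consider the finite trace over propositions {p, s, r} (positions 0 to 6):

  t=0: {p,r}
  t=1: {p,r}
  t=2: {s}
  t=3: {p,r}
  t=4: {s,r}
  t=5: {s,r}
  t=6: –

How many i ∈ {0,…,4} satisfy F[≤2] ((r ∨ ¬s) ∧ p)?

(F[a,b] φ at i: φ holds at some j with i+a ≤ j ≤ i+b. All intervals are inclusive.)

Evaluate at each i in [0,4]:
  i=0: ✓ (witness j=0)
  i=1: ✓ (witness j=1)
  i=2: ✓ (witness j=3)
  i=3: ✓ (witness j=3)
  i=4: ✗ (none in [4,6])
Positions where it holds: {0, 1, 2, 3} → 4.

4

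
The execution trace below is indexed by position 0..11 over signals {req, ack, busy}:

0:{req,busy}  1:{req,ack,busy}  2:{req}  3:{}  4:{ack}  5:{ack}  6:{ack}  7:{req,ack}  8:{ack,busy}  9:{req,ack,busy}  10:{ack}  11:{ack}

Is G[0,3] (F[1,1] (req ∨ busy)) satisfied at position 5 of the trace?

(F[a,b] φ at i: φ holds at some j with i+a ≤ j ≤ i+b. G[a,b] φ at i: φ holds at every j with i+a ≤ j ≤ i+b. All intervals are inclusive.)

Does not hold

Check F[1,1] (req ∨ busy) at every j in [5,8]:
  j=5: fails (none in [6,6])
  j=6: holds (witness at 7)
  j=7: holds (witness at 8)
  j=8: holds (witness at 9)
Fails at j=5 → formula fails.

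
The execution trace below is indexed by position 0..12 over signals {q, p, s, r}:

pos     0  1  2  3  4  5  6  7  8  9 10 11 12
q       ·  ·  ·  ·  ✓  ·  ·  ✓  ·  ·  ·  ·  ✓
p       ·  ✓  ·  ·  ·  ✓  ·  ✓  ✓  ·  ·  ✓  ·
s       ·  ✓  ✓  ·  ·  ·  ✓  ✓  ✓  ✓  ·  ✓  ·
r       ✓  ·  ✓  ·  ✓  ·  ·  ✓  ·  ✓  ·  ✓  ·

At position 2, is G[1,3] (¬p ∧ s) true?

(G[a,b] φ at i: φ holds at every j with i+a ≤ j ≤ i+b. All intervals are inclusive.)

Does not hold

Check (¬p ∧ s) at every j in [3,5]:
  j=3: false
  j=4: false
  j=5: false
Fails at j=3 → formula fails.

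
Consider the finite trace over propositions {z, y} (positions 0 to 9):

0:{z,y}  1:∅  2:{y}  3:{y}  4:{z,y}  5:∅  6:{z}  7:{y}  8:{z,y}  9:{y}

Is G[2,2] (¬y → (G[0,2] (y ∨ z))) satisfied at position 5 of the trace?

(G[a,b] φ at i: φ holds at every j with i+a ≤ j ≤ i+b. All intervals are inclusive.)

True

Check (¬y → (G[0,2] (y ∨ z))) at every j in [7,7]:
  j=7: antecedent false → ✓
All positions satisfy it → formula holds.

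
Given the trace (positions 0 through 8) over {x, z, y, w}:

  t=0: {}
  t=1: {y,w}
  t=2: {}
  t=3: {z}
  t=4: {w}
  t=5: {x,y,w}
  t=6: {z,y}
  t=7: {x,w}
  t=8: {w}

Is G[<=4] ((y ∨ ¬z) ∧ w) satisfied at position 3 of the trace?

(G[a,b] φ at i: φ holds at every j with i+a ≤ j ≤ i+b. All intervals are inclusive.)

Does not hold

Check ((y ∨ ¬z) ∧ w) at every j in [3,7]:
  j=3: false
  j=4: true
  j=5: true
  j=6: false
  j=7: true
Fails at j=3 → formula fails.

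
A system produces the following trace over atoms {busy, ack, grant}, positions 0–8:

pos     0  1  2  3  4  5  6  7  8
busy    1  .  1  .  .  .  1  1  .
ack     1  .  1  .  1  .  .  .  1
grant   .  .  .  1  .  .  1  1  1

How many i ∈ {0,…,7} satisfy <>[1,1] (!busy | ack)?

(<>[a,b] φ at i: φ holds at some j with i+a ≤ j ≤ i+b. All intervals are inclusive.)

6

Evaluate at each i in [0,7]:
  i=0: ✓ (witness j=1)
  i=1: ✓ (witness j=2)
  i=2: ✓ (witness j=3)
  i=3: ✓ (witness j=4)
  i=4: ✓ (witness j=5)
  i=5: ✗ (none in [6,6])
  i=6: ✗ (none in [7,7])
  i=7: ✓ (witness j=8)
Positions where it holds: {0, 1, 2, 3, 4, 7} → 6.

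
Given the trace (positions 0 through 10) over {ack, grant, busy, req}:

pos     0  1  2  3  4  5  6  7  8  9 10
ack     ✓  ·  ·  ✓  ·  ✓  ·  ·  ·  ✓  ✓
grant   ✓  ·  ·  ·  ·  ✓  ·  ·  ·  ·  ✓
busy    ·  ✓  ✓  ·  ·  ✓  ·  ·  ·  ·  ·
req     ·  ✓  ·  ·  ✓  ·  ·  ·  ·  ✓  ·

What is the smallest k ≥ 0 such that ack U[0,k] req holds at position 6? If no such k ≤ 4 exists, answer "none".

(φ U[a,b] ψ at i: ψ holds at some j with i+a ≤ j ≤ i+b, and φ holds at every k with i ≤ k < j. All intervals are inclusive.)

none

Need earliest j ≥ 6 with req, and ack at every k in [6,j-1].
  j=6: rhs fails.
  j=7: rhs fails.
  j=8: rhs fails.
  j=9: rhs holds but lhs fails at k=6.
  j=10: rhs fails.
No witness within the range → none.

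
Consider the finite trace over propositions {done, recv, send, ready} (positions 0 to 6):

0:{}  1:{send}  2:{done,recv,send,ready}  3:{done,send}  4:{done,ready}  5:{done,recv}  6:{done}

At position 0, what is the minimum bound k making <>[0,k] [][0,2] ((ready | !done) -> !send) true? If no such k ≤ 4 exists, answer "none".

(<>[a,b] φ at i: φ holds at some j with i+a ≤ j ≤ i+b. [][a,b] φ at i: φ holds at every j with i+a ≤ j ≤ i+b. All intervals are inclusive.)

Scan j = 0,1,… for [][0,2] ((ready | !done) -> !send):
  j=0: fails
  j=1: fails
  j=2: fails
  j=3: holds
First hit at j=3, so smallest k = 3-0 = 3.

3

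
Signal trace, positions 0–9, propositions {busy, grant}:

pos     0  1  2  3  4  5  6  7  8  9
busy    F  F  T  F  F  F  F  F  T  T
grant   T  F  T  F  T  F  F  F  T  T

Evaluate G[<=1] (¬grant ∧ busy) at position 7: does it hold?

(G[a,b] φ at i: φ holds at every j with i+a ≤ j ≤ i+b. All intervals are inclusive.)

False

Check (¬grant ∧ busy) at every j in [7,8]:
  j=7: false
  j=8: false
Fails at j=7 → formula fails.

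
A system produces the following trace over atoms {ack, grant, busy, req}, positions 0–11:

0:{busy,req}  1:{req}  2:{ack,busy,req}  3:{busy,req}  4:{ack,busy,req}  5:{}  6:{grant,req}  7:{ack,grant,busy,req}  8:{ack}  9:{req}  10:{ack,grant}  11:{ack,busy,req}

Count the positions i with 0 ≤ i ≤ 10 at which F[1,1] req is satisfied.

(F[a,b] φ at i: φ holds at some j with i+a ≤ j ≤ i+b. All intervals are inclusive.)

Evaluate at each i in [0,10]:
  i=0: ✓ (witness j=1)
  i=1: ✓ (witness j=2)
  i=2: ✓ (witness j=3)
  i=3: ✓ (witness j=4)
  i=4: ✗ (none in [5,5])
  i=5: ✓ (witness j=6)
  i=6: ✓ (witness j=7)
  i=7: ✗ (none in [8,8])
  i=8: ✓ (witness j=9)
  i=9: ✗ (none in [10,10])
  i=10: ✓ (witness j=11)
Positions where it holds: {0, 1, 2, 3, 5, 6, 8, 10} → 8.

8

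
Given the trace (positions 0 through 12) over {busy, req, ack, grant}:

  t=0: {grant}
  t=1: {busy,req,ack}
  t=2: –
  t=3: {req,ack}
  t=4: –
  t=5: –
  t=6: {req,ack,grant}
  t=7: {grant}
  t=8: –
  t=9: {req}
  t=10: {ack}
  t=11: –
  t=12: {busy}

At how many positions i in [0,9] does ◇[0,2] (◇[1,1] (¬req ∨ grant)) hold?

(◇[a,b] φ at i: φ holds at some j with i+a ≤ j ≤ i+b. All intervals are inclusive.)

Evaluate at each i in [0,9]:
  i=0: ✓ (witness j=1)
  i=1: ✓ (witness j=1)
  i=2: ✓ (witness j=3)
  i=3: ✓ (witness j=3)
  i=4: ✓ (witness j=4)
  i=5: ✓ (witness j=5)
  i=6: ✓ (witness j=6)
  i=7: ✓ (witness j=7)
  i=8: ✓ (witness j=9)
  i=9: ✓ (witness j=9)
Positions where it holds: {0, 1, 2, 3, 4, 5, 6, 7, 8, 9} → 10.

10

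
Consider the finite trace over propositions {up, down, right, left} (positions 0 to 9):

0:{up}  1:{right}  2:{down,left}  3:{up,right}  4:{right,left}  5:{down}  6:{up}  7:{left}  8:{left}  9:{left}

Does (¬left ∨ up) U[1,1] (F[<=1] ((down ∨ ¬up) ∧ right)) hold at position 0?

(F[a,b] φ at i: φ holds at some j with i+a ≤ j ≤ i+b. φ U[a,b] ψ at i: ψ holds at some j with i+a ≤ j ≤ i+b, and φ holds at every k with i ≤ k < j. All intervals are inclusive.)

Need some j in [1,1] with F[<=1] ((down ∨ ¬up) ∧ right), and (¬left ∨ up) at every k in [0,j-1].
  j=1: F[<=1] ((down ∨ ¬up) ∧ right) holds; (¬left ∨ up) holds at every k in [0,0] → satisfied.

True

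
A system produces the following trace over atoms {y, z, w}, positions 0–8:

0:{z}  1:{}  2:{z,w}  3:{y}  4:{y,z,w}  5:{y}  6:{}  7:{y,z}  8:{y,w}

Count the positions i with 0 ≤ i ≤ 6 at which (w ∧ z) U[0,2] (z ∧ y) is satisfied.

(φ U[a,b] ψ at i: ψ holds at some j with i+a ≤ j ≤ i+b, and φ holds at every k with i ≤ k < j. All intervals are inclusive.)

1

Evaluate at each i in [0,6]:
  i=0: ✗ (no rhs in [0,2])
  i=1: ✗ (no rhs in [1,3])
  i=2: ✗ (lhs fails at k=3 before rhs at j=4)
  i=3: ✗ (lhs fails at k=3 before rhs at j=4)
  i=4: ✓ (rhs at j=4)
  i=5: ✗ (lhs fails at k=5 before rhs at j=7)
  i=6: ✗ (lhs fails at k=6 before rhs at j=7)
Positions where it holds: {4} → 1.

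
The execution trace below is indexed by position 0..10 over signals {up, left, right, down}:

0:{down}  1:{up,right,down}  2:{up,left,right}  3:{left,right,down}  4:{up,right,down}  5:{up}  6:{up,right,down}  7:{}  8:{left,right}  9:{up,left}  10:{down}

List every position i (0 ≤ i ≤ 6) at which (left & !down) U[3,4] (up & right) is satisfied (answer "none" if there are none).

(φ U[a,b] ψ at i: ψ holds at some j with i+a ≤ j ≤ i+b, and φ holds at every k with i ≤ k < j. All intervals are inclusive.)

none

Evaluate at each i in [0,6]:
  i=0: ✗ (lhs fails at k=0 before rhs at j=4)
  i=1: ✗ (lhs fails at k=1 before rhs at j=4)
  i=2: ✗ (lhs fails at k=3 before rhs at j=6)
  i=3: ✗ (lhs fails at k=3 before rhs at j=6)
  i=4: ✗ (no rhs in [7,8])
  i=5: ✗ (no rhs in [8,9])
  i=6: ✗ (no rhs in [9,10])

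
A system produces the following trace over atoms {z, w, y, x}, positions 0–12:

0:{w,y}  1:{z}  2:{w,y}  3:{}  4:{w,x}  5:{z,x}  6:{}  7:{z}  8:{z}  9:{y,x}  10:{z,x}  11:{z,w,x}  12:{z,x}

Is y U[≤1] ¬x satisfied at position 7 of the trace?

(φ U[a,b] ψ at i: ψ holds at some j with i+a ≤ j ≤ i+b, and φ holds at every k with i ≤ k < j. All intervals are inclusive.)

True

Need some j in [7,8] with ¬x, and y at every k in [7,j-1].
  j=7: ¬x holds; no prefix to check → satisfied.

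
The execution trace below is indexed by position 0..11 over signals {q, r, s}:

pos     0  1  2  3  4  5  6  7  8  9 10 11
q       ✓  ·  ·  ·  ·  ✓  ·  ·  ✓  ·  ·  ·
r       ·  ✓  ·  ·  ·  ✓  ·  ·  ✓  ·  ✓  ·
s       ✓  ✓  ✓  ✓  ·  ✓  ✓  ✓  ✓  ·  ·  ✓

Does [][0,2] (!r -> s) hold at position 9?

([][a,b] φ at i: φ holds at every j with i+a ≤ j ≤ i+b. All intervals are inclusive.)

Check (!r -> s) at every j in [9,11]:
  j=9: antecedent true; consequent false → ✗
  j=10: antecedent false → ✓
  j=11: antecedent true; consequent true → ✓
Fails at j=9 → formula fails.

No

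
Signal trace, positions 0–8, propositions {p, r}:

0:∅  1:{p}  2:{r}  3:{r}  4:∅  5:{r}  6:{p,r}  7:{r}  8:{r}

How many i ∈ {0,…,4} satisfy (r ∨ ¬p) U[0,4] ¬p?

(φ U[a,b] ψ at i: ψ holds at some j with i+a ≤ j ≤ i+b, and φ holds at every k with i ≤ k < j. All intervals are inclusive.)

Evaluate at each i in [0,4]:
  i=0: ✓ (rhs at j=0)
  i=1: ✗ (lhs fails at k=1 before rhs at j=2)
  i=2: ✓ (rhs at j=2)
  i=3: ✓ (rhs at j=3)
  i=4: ✓ (rhs at j=4)
Positions where it holds: {0, 2, 3, 4} → 4.

4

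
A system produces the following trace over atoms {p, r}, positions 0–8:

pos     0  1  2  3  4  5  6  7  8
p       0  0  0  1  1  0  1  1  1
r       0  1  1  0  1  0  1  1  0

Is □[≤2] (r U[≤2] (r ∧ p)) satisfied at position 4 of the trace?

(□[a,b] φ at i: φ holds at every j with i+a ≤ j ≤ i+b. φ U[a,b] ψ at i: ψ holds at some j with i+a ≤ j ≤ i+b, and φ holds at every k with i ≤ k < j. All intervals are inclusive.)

No

Check (r U[≤2] (r ∧ p)) at every j in [4,6]:
  j=4: holds
  j=5: fails
  j=6: holds
Fails at j=5 → formula fails.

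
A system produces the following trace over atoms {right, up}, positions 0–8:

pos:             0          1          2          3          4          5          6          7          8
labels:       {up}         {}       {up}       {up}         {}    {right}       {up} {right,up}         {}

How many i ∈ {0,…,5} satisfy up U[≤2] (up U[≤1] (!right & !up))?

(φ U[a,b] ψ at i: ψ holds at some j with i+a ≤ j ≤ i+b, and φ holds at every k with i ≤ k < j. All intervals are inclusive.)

5

Evaluate at each i in [0,5]:
  i=0: ✓ (rhs at j=0)
  i=1: ✓ (rhs at j=1)
  i=2: ✓ (rhs at j=3; lhs holds on [2,2])
  i=3: ✓ (rhs at j=3)
  i=4: ✓ (rhs at j=4)
  i=5: ✗ (lhs fails at k=5 before rhs at j=7)
Positions where it holds: {0, 1, 2, 3, 4} → 5.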